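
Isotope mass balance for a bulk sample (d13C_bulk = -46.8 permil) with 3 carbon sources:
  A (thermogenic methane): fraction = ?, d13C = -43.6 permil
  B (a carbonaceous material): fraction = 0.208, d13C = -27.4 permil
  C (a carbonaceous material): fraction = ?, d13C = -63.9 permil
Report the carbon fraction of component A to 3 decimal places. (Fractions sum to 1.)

Let f_A and f_C be the unknown fractions; fractions sum to 1 so f_A + f_C = 0.792.
Mass balance: Σ fᵢ·δᵢ = δ_bulk ⇒ f_A·(-43.6) + f_C·(-63.9) = -46.8 − (-5.699) = -41.101
Substitute f_C = 0.792 − f_A:
f_A·(-43.6 − -63.9) = -41.101 − 0.792×(-63.9) = 9.508
f_A = 9.508 / 20.3 = 0.4684

0.468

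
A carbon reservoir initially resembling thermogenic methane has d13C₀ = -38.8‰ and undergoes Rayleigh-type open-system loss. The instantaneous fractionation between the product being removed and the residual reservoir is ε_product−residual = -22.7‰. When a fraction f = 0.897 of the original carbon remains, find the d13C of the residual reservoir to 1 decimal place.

-36.4‰

Rayleigh residual: δ_res = (δ₀ + 1000)·f^(α−1) − 1000
α = ε/1000 + 1 = 0.97730, so α − 1 = -0.02270
f^(α−1) = 0.897^(-0.02270) = 1.002471
δ_res = (-38.8 + 1000) × 1.002471 − 1000 = 963.575 − 1000 = -36.43‰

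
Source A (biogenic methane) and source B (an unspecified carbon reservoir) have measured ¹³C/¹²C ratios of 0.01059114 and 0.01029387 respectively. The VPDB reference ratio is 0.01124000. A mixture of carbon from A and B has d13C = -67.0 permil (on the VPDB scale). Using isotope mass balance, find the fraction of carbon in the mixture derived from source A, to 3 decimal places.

0.649

δ_A = (0.01059114/0.01124000 − 1)×1000 = (0.942272 − 1)×1000 = -57.728 permil
δ_B = (0.01029387/0.01124000 − 1)×1000 = (0.915825 − 1)×1000 = -84.175 permil
f_A = (δ_mix − δ_B)/(δ_A − δ_B) = (-67.0 − (-84.175))/(-57.728 − (-84.175))
f_A = 17.175 / 26.448 = 0.6494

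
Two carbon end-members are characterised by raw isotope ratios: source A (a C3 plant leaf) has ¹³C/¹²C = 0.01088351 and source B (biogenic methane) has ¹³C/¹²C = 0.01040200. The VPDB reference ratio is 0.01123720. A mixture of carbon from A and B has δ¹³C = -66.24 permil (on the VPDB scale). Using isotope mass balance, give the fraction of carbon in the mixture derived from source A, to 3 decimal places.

0.189

δ_A = (0.01088351/0.01123720 − 1)×1000 = (0.968525 − 1)×1000 = -31.475 permil
δ_B = (0.01040200/0.01123720 − 1)×1000 = (0.925675 − 1)×1000 = -74.325 permil
f_A = (δ_mix − δ_B)/(δ_A − δ_B) = (-66.24 − (-74.325))/(-31.475 − (-74.325))
f_A = 8.085 / 42.850 = 0.1887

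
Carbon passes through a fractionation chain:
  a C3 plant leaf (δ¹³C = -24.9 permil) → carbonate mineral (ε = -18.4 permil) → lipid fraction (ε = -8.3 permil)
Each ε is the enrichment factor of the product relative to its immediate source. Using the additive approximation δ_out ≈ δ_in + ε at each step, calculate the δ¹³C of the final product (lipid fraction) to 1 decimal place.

-51.6 permil

step 1: δ ≈ -24.9 + (-18.4) = -43.3 permil
step 2: δ ≈ -43.3 + (-8.3) = -51.6 permil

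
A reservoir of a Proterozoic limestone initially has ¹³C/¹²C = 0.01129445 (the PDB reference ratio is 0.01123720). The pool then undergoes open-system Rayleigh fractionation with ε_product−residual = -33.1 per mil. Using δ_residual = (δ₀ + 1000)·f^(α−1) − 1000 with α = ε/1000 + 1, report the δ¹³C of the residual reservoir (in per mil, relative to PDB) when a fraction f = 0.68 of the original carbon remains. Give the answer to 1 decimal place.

δ₀ = (0.01129445/0.01123720 − 1)×1000 = (1.005095 − 1)×1000 = 5.095 per mil
α − 1 = ε/1000 = -0.0331
f^(α−1) = 0.68^(-0.0331) = 1.012847
δ_res = (5.095 + 1000) × 1.012847 − 1000 = 1018.007 − 1000 = 18.01 per mil

18.0 per mil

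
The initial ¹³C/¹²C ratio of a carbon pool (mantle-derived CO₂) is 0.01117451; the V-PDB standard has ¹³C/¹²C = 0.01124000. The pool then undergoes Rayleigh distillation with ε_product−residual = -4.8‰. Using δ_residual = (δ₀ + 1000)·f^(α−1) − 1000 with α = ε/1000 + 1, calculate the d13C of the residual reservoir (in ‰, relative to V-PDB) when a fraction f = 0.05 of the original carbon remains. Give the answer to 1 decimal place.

8.6‰

δ₀ = (0.01117451/0.01124000 − 1)×1000 = (0.994173 − 1)×1000 = -5.827‰
α − 1 = ε/1000 = -0.0048
f^(α−1) = 0.05^(-0.0048) = 1.014483
δ_res = (-5.827 + 1000) × 1.014483 − 1000 = 1008.572 − 1000 = 8.57‰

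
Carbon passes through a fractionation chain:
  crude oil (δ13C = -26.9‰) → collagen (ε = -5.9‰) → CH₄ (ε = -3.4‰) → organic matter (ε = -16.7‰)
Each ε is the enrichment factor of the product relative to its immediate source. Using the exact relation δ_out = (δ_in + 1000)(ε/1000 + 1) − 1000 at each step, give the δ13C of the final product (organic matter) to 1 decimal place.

-52.0‰

step 1: δ = (-26.90 + 1000)·(-5.9/1000 + 1) − 1000 = -32.64‰
step 2: δ = (-32.64 + 1000)·(-3.4/1000 + 1) − 1000 = -35.93‰
step 3: δ = (-35.93 + 1000)·(-16.7/1000 + 1) − 1000 = -52.03‰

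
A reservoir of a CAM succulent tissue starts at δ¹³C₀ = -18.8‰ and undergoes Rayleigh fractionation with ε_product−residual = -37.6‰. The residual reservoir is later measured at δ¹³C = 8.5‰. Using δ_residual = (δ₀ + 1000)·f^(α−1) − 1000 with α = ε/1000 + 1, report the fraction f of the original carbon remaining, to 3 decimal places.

α − 1 = ε/1000 = -0.0376
(δ_res + 1000)/(δ₀ + 1000) = (8.5 + 1000)/(-18.8 + 1000) = 1008.5/981.2 = 1.027823
f = 1.027823^(1/-0.0376) = exp(ln(1.027823)/-0.0376) = exp(0.02744/-0.0376)
f = exp(-0.7299) = 0.4820

0.482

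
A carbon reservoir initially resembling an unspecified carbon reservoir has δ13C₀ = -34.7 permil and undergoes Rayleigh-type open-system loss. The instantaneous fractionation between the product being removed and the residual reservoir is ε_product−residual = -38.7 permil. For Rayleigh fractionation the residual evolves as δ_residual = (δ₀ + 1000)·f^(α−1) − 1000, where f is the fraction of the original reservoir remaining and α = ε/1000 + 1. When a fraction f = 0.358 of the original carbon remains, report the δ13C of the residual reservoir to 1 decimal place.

4.4 permil

Rayleigh residual: δ_res = (δ₀ + 1000)·f^(α−1) − 1000
α = ε/1000 + 1 = 0.96130, so α − 1 = -0.03870
f^(α−1) = 0.358^(-0.03870) = 1.040554
δ_res = (-34.7 + 1000) × 1.040554 − 1000 = 1004.447 − 1000 = 4.45 permil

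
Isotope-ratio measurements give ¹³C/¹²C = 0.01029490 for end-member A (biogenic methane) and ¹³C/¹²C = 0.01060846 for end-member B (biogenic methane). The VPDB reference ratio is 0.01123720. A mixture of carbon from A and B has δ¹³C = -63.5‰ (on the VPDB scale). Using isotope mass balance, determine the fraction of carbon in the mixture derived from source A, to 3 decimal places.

0.271

δ_A = (0.01029490/0.01123720 − 1)×1000 = (0.916145 − 1)×1000 = -83.855‰
δ_B = (0.01060846/0.01123720 − 1)×1000 = (0.944048 − 1)×1000 = -55.952‰
f_A = (δ_mix − δ_B)/(δ_A − δ_B) = (-63.5 − (-55.952))/(-83.855 − (-55.952))
f_A = -7.548 / -27.904 = 0.2705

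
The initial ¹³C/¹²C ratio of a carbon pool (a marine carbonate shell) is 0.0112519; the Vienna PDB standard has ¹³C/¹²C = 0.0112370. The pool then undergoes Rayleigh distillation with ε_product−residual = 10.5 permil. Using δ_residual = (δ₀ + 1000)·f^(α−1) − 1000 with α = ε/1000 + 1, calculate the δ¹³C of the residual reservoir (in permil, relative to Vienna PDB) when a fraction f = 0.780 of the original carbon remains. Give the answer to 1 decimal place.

δ₀ = (0.0112519/0.0112370 − 1)×1000 = (1.001326 − 1)×1000 = 1.326 permil
α − 1 = ε/1000 = 0.0105
f^(α−1) = 0.780^(0.0105) = 0.997395
δ_res = (1.326 + 1000) × 0.997395 − 1000 = 998.717 − 1000 = -1.28 permil

-1.3 permil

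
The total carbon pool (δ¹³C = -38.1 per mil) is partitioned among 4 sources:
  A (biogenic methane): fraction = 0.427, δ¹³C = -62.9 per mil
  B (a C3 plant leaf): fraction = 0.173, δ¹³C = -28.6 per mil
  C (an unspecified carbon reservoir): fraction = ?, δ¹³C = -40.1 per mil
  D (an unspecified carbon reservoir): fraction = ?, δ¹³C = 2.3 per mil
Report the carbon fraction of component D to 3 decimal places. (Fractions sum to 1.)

Let f_D and f_C be the unknown fractions; fractions sum to 1 so f_D + f_C = 0.400.
Mass balance: Σ fᵢ·δᵢ = δ_bulk ⇒ f_D·(2.3) + f_C·(-40.1) = -38.1 − (-31.806) = -6.294
Substitute f_C = 0.400 − f_D:
f_D·(2.3 − -40.1) = -6.294 − 0.400×(-40.1) = 9.746
f_D = 9.746 / 42.4 = 0.2299

0.230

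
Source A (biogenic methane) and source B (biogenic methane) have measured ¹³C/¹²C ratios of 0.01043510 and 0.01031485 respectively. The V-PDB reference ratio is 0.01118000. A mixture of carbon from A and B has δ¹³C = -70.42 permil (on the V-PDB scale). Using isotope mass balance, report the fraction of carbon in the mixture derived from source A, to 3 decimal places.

0.647

δ_A = (0.01043510/0.01118000 − 1)×1000 = (0.933372 − 1)×1000 = -66.628 permil
δ_B = (0.01031485/0.01118000 − 1)×1000 = (0.922616 − 1)×1000 = -77.384 permil
f_A = (δ_mix − δ_B)/(δ_A − δ_B) = (-70.42 − (-77.384))/(-66.628 − (-77.384))
f_A = 6.964 / 10.756 = 0.6474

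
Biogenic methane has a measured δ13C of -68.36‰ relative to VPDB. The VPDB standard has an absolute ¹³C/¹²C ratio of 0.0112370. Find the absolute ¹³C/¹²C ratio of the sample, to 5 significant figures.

0.010469

R_sample = R_standard × (δ13C/1000 + 1)
R_sample = 0.0112370 × (-68.36/1000 + 1) = 0.0112370 × 0.931640
R_sample = 0.0104688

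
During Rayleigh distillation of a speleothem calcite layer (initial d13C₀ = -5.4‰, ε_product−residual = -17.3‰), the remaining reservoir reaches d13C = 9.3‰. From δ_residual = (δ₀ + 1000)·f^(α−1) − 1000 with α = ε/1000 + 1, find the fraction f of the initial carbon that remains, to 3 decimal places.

0.428

α − 1 = ε/1000 = -0.0173
(δ_res + 1000)/(δ₀ + 1000) = (9.3 + 1000)/(-5.4 + 1000) = 1009.3/994.6 = 1.014780
f = 1.014780^(1/-0.0173) = exp(ln(1.014780)/-0.0173) = exp(0.01467/-0.0173)
f = exp(-0.8481) = 0.4282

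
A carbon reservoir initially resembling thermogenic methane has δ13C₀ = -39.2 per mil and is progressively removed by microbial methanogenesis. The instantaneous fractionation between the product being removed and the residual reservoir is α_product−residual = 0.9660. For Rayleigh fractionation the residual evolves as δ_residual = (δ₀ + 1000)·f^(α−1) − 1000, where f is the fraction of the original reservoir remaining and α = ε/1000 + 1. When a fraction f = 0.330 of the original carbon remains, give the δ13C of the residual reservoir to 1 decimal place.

Rayleigh residual: δ_res = (δ₀ + 1000)·f^(α−1) − 1000
α − 1 = -0.03400
f^(α−1) = 0.330^(-0.03400) = 1.038414
δ_res = (-39.2 + 1000) × 1.038414 − 1000 = 997.708 − 1000 = -2.29 per mil

-2.3 per mil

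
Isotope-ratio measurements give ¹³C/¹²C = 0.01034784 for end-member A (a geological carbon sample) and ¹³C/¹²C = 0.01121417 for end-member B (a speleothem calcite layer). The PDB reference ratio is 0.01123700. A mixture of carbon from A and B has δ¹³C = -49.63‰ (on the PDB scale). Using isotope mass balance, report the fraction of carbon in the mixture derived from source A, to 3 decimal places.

0.617

δ_A = (0.01034784/0.01123700 − 1)×1000 = (0.920872 − 1)×1000 = -79.128‰
δ_B = (0.01121417/0.01123700 − 1)×1000 = (0.997968 − 1)×1000 = -2.032‰
f_A = (δ_mix − δ_B)/(δ_A − δ_B) = (-49.63 − (-2.032))/(-79.128 − (-2.032))
f_A = -47.598 / -77.096 = 0.6174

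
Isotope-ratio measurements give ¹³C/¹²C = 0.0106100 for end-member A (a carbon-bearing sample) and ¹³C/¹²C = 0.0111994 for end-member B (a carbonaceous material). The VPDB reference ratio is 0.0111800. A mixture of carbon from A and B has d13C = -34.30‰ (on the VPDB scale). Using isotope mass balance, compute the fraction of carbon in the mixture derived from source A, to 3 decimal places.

δ_A = (0.0106100/0.0111800 − 1)×1000 = (0.949016 − 1)×1000 = -50.984‰
δ_B = (0.0111994/0.0111800 − 1)×1000 = (1.001735 − 1)×1000 = 1.735‰
f_A = (δ_mix − δ_B)/(δ_A − δ_B) = (-34.30 − (1.735))/(-50.984 − (1.735))
f_A = -36.035 / -52.719 = 0.6835

0.684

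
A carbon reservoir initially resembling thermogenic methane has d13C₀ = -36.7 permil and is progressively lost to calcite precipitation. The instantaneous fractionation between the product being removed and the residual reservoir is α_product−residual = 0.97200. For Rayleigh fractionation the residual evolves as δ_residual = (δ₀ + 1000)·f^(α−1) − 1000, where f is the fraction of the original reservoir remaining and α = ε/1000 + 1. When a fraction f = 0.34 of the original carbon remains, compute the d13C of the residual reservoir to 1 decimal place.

Rayleigh residual: δ_res = (δ₀ + 1000)·f^(α−1) − 1000
α − 1 = -0.02800
f^(α−1) = 0.34^(-0.02800) = 1.030668
δ_res = (-36.7 + 1000) × 1.030668 − 1000 = 992.842 − 1000 = -7.16 permil

-7.2 permil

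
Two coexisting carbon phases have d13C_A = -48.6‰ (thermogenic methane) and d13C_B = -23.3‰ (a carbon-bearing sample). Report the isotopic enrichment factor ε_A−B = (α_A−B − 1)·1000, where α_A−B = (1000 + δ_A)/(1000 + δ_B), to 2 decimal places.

-25.90‰

α_A−B = (1000 + -48.6) / (1000 + -23.3) = 951.4 / 976.7 = 0.974096
ε_A−B = (0.974096 − 1) × 1000 = -25.904‰
(The approximation ε ≈ δ_A − δ_B would give -25.3‰.)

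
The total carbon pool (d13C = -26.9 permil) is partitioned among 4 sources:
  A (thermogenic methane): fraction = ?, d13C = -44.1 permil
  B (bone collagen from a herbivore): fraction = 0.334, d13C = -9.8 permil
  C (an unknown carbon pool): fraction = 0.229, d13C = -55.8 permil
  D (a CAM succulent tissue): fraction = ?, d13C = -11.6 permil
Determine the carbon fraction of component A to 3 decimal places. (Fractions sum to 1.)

0.178

Let f_A and f_D be the unknown fractions; fractions sum to 1 so f_A + f_D = 0.437.
Mass balance: Σ fᵢ·δᵢ = δ_bulk ⇒ f_A·(-44.1) + f_D·(-11.6) = -26.9 − (-16.051) = -10.849
Substitute f_D = 0.437 − f_A:
f_A·(-44.1 − -11.6) = -10.849 − 0.437×(-11.6) = -5.779
f_A = -5.779 / -32.5 = 0.1778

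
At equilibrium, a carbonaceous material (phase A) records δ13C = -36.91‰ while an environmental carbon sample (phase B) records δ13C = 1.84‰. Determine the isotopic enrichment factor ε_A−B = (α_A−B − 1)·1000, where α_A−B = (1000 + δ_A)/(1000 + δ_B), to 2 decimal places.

-38.68‰

α_A−B = (1000 + -36.91) / (1000 + 1.84) = 963.09 / 1001.84 = 0.961321
ε_A−B = (0.961321 − 1) × 1000 = -38.679‰
(The approximation ε ≈ δ_A − δ_B would give -38.75‰.)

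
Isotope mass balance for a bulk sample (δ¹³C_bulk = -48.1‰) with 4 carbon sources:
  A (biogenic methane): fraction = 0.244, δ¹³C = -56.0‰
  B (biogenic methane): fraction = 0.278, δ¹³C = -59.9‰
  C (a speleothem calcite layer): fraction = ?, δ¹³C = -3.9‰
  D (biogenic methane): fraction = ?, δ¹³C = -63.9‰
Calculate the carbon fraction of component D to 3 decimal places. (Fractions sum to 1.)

Let f_D and f_C be the unknown fractions; fractions sum to 1 so f_D + f_C = 0.478.
Mass balance: Σ fᵢ·δᵢ = δ_bulk ⇒ f_D·(-63.9) + f_C·(-3.9) = -48.1 − (-30.316) = -17.784
Substitute f_C = 0.478 − f_D:
f_D·(-63.9 − -3.9) = -17.784 − 0.478×(-3.9) = -15.920
f_D = -15.920 / -60.0 = 0.2653

0.265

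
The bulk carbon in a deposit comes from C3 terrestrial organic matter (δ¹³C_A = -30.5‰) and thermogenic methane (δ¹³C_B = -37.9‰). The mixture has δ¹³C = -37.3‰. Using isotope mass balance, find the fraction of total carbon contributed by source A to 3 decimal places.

δ_mix = f_A·δ_A + (1 − f_A)·δ_B  ⇒  f_A = (δ_mix − δ_B)/(δ_A − δ_B)
f_A = (-37.3 − (-37.9)) / (-30.5 − (-37.9))
f_A = 0.6 / 7.4 = 0.0811

0.081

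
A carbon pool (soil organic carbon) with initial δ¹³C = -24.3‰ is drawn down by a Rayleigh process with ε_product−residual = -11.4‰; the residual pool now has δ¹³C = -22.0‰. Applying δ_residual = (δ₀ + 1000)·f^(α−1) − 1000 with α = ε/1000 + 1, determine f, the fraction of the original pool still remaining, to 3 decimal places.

α − 1 = ε/1000 = -0.0114
(δ_res + 1000)/(δ₀ + 1000) = (-22.0 + 1000)/(-24.3 + 1000) = 978.0/975.7 = 1.002357
f = 1.002357^(1/-0.0114) = exp(ln(1.002357)/-0.0114) = exp(0.00235/-0.0114)
f = exp(-0.2065) = 0.8134

0.813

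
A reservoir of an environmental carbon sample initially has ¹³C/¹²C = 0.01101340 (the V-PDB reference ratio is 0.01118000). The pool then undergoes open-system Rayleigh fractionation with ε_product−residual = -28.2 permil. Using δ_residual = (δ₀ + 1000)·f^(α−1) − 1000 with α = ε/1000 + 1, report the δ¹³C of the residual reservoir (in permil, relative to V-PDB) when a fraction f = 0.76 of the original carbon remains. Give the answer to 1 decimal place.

-7.2 permil

δ₀ = (0.01101340/0.01118000 − 1)×1000 = (0.985098 − 1)×1000 = -14.902 permil
α − 1 = ε/1000 = -0.0282
f^(α−1) = 0.76^(-0.0282) = 1.007769
δ_res = (-14.902 + 1000) × 1.007769 − 1000 = 992.752 − 1000 = -7.25 permil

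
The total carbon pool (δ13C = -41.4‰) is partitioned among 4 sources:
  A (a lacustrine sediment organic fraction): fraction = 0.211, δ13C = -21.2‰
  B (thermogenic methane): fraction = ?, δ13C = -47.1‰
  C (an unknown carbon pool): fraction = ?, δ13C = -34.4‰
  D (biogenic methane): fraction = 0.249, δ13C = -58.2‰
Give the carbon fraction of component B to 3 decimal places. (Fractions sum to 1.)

0.304

Let f_B and f_C be the unknown fractions; fractions sum to 1 so f_B + f_C = 0.540.
Mass balance: Σ fᵢ·δᵢ = δ_bulk ⇒ f_B·(-47.1) + f_C·(-34.4) = -41.4 − (-18.965) = -22.435
Substitute f_C = 0.540 − f_B:
f_B·(-47.1 − -34.4) = -22.435 − 0.540×(-34.4) = -3.859
f_B = -3.859 / -12.7 = 0.3039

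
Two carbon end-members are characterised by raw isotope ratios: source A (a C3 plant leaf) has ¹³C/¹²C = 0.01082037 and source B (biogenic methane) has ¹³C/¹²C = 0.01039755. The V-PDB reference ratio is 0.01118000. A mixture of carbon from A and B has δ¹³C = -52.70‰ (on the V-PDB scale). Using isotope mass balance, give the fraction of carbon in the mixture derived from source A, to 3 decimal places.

0.457

δ_A = (0.01082037/0.01118000 − 1)×1000 = (0.967833 − 1)×1000 = -32.167‰
δ_B = (0.01039755/0.01118000 − 1)×1000 = (0.930013 − 1)×1000 = -69.987‰
f_A = (δ_mix − δ_B)/(δ_A − δ_B) = (-52.70 − (-69.987))/(-32.167 − (-69.987))
f_A = 17.287 / 37.819 = 0.4571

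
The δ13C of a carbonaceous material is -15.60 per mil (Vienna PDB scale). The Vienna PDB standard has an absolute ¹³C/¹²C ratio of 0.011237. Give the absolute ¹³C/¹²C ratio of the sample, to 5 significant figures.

R_sample = R_standard × (δ13C/1000 + 1)
R_sample = 0.011237 × (-15.60/1000 + 1) = 0.011237 × 0.984400
R_sample = 0.0110617

0.011062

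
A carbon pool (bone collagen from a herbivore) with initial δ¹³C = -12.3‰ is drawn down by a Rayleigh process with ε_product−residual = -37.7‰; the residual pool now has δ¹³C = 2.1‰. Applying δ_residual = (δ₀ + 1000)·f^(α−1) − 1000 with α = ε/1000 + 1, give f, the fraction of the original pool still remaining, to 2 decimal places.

0.68

α − 1 = ε/1000 = -0.0377
(δ_res + 1000)/(δ₀ + 1000) = (2.1 + 1000)/(-12.3 + 1000) = 1002.1/987.7 = 1.014579
f = 1.014579^(1/-0.0377) = exp(ln(1.014579)/-0.0377) = exp(0.01447/-0.0377)
f = exp(-0.3839) = 0.6812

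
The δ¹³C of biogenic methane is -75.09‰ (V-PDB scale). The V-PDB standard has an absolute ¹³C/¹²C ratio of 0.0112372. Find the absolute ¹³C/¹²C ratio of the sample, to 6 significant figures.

0.0103934

R_sample = R_standard × (δ¹³C/1000 + 1)
R_sample = 0.0112372 × (-75.09/1000 + 1) = 0.0112372 × 0.924910
R_sample = 0.0103934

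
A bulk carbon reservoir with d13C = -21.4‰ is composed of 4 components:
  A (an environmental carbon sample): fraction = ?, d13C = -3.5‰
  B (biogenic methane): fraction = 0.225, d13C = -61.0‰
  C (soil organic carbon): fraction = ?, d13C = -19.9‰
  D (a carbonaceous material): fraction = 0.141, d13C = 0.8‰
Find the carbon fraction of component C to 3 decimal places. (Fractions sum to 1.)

0.340

Let f_C and f_A be the unknown fractions; fractions sum to 1 so f_C + f_A = 0.634.
Mass balance: Σ fᵢ·δᵢ = δ_bulk ⇒ f_C·(-19.9) + f_A·(-3.5) = -21.4 − (-13.612) = -7.788
Substitute f_A = 0.634 − f_C:
f_C·(-19.9 − -3.5) = -7.788 − 0.634×(-3.5) = -5.569
f_C = -5.569 / -16.4 = 0.3396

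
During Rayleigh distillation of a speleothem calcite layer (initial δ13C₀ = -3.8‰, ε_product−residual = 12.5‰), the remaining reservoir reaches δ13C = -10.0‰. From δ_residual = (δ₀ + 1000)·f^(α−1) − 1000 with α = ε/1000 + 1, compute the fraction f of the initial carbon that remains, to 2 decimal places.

α − 1 = ε/1000 = 0.0125
(δ_res + 1000)/(δ₀ + 1000) = (-10.0 + 1000)/(-3.8 + 1000) = 990.0/996.2 = 0.993776
f = 0.993776^(1/0.0125) = exp(ln(0.993776)/0.0125) = exp(-0.00624/0.0125)
f = exp(-0.4994) = 0.6069

0.61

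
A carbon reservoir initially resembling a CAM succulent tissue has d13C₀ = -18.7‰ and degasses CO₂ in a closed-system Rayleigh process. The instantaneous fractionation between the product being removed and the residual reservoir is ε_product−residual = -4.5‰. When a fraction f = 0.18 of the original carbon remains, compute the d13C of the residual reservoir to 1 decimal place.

-11.1‰

Rayleigh residual: δ_res = (δ₀ + 1000)·f^(α−1) − 1000
α = ε/1000 + 1 = 0.99550, so α − 1 = -0.00450
f^(α−1) = 0.18^(-0.00450) = 1.007746
δ_res = (-18.7 + 1000) × 1.007746 − 1000 = 988.902 − 1000 = -11.10‰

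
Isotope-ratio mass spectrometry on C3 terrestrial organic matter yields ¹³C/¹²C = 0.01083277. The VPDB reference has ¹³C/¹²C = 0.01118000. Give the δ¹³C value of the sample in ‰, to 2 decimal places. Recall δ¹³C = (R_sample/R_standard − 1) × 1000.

-31.06‰

δ¹³C = (R_sample / R_standard − 1) × 1000
R_sample / R_standard = 0.01083277 / 0.01118000 = 0.968942
δ¹³C = (0.968942 − 1) × 1000 = -31.058‰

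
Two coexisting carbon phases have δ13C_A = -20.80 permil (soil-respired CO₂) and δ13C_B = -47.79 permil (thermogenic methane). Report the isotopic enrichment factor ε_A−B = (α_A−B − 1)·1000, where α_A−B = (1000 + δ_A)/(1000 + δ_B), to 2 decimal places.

α_A−B = (1000 + -20.80) / (1000 + -47.79) = 979.20 / 952.21 = 1.028345
ε_A−B = (1.028345 − 1) × 1000 = 28.345 permil
(The approximation ε ≈ δ_A − δ_B would give 26.99 permil.)

28.34 permil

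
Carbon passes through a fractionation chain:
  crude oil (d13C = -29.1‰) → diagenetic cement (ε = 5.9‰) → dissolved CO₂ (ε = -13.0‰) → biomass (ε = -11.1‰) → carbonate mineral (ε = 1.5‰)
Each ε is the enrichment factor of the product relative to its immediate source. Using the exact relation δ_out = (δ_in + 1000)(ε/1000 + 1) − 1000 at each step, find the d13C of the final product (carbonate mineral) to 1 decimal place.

step 1: δ = (-29.10 + 1000)·(5.9/1000 + 1) − 1000 = -23.37‰
step 2: δ = (-23.37 + 1000)·(-13.0/1000 + 1) − 1000 = -36.07‰
step 3: δ = (-36.07 + 1000)·(-11.1/1000 + 1) − 1000 = -46.77‰
step 4: δ = (-46.77 + 1000)·(1.5/1000 + 1) − 1000 = -45.34‰

-45.3‰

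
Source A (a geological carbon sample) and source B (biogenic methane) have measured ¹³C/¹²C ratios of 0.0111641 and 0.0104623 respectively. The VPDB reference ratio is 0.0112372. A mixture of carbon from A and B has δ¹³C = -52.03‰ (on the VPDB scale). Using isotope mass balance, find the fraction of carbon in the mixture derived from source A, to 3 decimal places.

0.271

δ_A = (0.0111641/0.0112372 − 1)×1000 = (0.993495 − 1)×1000 = -6.505‰
δ_B = (0.0104623/0.0112372 − 1)×1000 = (0.931042 − 1)×1000 = -68.958‰
f_A = (δ_mix − δ_B)/(δ_A − δ_B) = (-52.03 − (-68.958))/(-6.505 − (-68.958))
f_A = 16.928 / 62.453 = 0.2711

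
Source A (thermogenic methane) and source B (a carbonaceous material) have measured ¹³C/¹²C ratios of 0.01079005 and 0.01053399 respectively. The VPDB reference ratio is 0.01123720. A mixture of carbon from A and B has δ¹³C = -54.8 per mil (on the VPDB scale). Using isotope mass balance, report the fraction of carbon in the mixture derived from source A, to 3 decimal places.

δ_A = (0.01079005/0.01123720 − 1)×1000 = (0.960208 − 1)×1000 = -39.792 per mil
δ_B = (0.01053399/0.01123720 − 1)×1000 = (0.937421 − 1)×1000 = -62.579 per mil
f_A = (δ_mix − δ_B)/(δ_A − δ_B) = (-54.8 − (-62.579))/(-39.792 − (-62.579))
f_A = 7.779 / 22.787 = 0.3414

0.341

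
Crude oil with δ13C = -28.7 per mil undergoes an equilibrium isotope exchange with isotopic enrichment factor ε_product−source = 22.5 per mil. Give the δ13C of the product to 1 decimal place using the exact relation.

-6.8 per mil

Exactly, δ_product = (δ_source + 1000)·(ε/1000 + 1) − 1000.
δ_product = (-28.7 + 1000) × (22.5/1000 + 1) − 1000
δ_product = -6.85 per mil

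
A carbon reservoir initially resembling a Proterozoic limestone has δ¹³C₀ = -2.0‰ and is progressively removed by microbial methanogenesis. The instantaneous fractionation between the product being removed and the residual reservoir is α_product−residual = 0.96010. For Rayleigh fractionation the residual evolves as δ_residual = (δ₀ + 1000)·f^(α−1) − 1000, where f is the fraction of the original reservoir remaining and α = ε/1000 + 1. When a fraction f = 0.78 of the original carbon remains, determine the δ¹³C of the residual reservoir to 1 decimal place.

Rayleigh residual: δ_res = (δ₀ + 1000)·f^(α−1) − 1000
α − 1 = -0.03990
f^(α−1) = 0.78^(-0.03990) = 1.009963
δ_res = (-2.0 + 1000) × 1.009963 − 1000 = 1007.943 − 1000 = 7.94‰

7.9‰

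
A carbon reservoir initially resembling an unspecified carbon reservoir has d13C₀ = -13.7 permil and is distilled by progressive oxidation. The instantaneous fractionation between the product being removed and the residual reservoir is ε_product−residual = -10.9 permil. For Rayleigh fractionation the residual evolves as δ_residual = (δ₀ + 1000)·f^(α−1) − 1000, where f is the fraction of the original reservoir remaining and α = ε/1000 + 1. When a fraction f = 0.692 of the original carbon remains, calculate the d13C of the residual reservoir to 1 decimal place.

Rayleigh residual: δ_res = (δ₀ + 1000)·f^(α−1) − 1000
α = ε/1000 + 1 = 0.98910, so α − 1 = -0.01090
f^(α−1) = 0.692^(-0.01090) = 1.004021
δ_res = (-13.7 + 1000) × 1.004021 − 1000 = 990.266 − 1000 = -9.73 permil

-9.7 permil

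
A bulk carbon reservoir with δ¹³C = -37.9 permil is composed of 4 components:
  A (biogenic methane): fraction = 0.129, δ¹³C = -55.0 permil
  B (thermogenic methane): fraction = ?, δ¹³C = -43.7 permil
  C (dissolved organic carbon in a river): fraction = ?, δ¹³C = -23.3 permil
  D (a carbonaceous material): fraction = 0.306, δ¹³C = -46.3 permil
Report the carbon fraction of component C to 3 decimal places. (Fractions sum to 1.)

Let f_C and f_B be the unknown fractions; fractions sum to 1 so f_C + f_B = 0.565.
Mass balance: Σ fᵢ·δᵢ = δ_bulk ⇒ f_C·(-23.3) + f_B·(-43.7) = -37.9 − (-21.263) = -16.637
Substitute f_B = 0.565 − f_C:
f_C·(-23.3 − -43.7) = -16.637 − 0.565×(-43.7) = 8.053
f_C = 8.053 / 20.4 = 0.3948

0.395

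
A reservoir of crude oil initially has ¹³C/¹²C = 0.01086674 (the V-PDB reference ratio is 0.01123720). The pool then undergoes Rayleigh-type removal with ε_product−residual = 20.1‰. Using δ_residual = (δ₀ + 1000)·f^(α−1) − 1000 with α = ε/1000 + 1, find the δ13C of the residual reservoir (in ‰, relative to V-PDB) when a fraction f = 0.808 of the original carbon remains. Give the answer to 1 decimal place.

-37.1‰

δ₀ = (0.01086674/0.01123720 − 1)×1000 = (0.967033 − 1)×1000 = -32.967‰
α − 1 = ε/1000 = 0.0201
f^(α−1) = 0.808^(0.0201) = 0.995724
δ_res = (-32.967 + 1000) × 0.995724 − 1000 = 962.898 − 1000 = -37.10‰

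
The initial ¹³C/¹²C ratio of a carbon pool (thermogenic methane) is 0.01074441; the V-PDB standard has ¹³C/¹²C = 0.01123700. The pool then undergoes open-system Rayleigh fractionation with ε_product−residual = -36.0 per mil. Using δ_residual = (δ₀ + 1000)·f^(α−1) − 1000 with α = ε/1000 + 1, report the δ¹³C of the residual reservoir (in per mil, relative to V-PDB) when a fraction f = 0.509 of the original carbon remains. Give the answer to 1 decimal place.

δ₀ = (0.01074441/0.01123700 − 1)×1000 = (0.956164 − 1)×1000 = -43.836 per mil
α − 1 = ε/1000 = -0.0360
f^(α−1) = 0.509^(-0.0360) = 1.024609
δ_res = (-43.836 + 1000) × 1.024609 − 1000 = 979.694 − 1000 = -20.31 per mil

-20.3 per mil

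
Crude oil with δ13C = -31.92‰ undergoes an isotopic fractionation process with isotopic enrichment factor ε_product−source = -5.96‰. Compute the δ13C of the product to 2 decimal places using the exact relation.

To first order, δ_product ≈ δ_source + ε = -37.88‰.
Exactly, δ_product = (δ_source + 1000)·(ε/1000 + 1) − 1000.
δ_product = (-31.92 + 1000) × (-5.96/1000 + 1) − 1000
δ_product = -37.690‰

-37.69‰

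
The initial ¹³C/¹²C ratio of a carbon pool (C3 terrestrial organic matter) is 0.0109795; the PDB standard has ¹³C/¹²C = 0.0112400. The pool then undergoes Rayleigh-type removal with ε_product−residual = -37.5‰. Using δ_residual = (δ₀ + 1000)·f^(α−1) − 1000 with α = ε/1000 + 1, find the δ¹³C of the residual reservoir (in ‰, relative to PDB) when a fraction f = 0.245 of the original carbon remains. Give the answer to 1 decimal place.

29.7‰

δ₀ = (0.0109795/0.0112400 − 1)×1000 = (0.976824 − 1)×1000 = -23.176‰
α − 1 = ε/1000 = -0.0375
f^(α−1) = 0.245^(-0.0375) = 1.054159
δ_res = (-23.176 + 1000) × 1.054159 − 1000 = 1029.728 − 1000 = 29.73‰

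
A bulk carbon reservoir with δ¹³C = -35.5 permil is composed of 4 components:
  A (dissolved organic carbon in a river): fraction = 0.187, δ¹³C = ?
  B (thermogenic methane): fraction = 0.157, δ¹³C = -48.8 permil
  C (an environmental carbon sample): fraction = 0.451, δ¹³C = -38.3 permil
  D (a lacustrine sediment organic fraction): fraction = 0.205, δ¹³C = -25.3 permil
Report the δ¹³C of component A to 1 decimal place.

-28.8 permil

Isotope mass balance: δ_bulk = Σ fᵢ·δᵢ.
-35.5 = 0.187×δ_A + 0.157×(-48.8) + 0.451×(-38.3) + 0.205×(-25.3)
0.187·δ_A = -35.5 − (-30.121) = -5.379
δ_A = -5.379 / 0.187 = -28.76 permil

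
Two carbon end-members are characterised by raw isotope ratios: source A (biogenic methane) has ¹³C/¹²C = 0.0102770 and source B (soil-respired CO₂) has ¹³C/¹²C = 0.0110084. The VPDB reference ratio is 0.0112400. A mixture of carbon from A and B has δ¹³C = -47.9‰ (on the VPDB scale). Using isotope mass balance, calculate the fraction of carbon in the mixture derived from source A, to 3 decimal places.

δ_A = (0.0102770/0.0112400 − 1)×1000 = (0.914324 − 1)×1000 = -85.676‰
δ_B = (0.0110084/0.0112400 − 1)×1000 = (0.979395 − 1)×1000 = -20.605‰
f_A = (δ_mix − δ_B)/(δ_A − δ_B) = (-47.9 − (-20.605))/(-85.676 − (-20.605))
f_A = -27.295 / -65.071 = 0.4195

0.419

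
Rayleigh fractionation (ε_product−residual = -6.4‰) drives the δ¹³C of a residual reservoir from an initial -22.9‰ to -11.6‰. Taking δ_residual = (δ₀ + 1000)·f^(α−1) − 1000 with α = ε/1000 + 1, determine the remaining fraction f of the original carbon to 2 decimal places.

α − 1 = ε/1000 = -0.0064
(δ_res + 1000)/(δ₀ + 1000) = (-11.6 + 1000)/(-22.9 + 1000) = 988.4/977.1 = 1.011565
f = 1.011565^(1/-0.0064) = exp(ln(1.011565)/-0.0064) = exp(0.01150/-0.0064)
f = exp(-1.7966) = 0.1659

0.17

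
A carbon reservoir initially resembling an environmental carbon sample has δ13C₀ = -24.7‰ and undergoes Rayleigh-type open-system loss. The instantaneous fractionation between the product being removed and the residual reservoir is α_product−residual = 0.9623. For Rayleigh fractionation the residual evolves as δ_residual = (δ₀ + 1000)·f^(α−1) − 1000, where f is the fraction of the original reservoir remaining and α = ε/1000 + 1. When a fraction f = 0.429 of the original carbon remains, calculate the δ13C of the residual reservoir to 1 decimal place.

Rayleigh residual: δ_res = (δ₀ + 1000)·f^(α−1) − 1000
α − 1 = -0.03770
f^(α−1) = 0.429^(-0.03770) = 1.032420
δ_res = (-24.7 + 1000) × 1.032420 − 1000 = 1006.919 − 1000 = 6.92‰

6.9‰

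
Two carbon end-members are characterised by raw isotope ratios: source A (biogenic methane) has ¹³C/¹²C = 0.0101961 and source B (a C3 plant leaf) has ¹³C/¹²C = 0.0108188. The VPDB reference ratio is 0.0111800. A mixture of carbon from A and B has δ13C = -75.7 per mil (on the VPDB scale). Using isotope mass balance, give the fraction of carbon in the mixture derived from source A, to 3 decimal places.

δ_A = (0.0101961/0.0111800 − 1)×1000 = (0.911995 − 1)×1000 = -88.005 per mil
δ_B = (0.0108188/0.0111800 − 1)×1000 = (0.967692 − 1)×1000 = -32.308 per mil
f_A = (δ_mix − δ_B)/(δ_A − δ_B) = (-75.7 − (-32.308))/(-88.005 − (-32.308))
f_A = -43.392 / -55.698 = 0.7791

0.779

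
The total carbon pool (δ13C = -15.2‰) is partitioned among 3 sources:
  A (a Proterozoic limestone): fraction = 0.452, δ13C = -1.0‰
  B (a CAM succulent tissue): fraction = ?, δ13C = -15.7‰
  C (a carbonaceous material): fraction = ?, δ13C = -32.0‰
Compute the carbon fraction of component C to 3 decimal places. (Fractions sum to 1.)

Let f_C and f_B be the unknown fractions; fractions sum to 1 so f_C + f_B = 0.548.
Mass balance: Σ fᵢ·δᵢ = δ_bulk ⇒ f_C·(-32.0) + f_B·(-15.7) = -15.2 − (-0.452) = -14.748
Substitute f_B = 0.548 − f_C:
f_C·(-32.0 − -15.7) = -14.748 − 0.548×(-15.7) = -6.144
f_C = -6.144 / -16.3 = 0.3770

0.377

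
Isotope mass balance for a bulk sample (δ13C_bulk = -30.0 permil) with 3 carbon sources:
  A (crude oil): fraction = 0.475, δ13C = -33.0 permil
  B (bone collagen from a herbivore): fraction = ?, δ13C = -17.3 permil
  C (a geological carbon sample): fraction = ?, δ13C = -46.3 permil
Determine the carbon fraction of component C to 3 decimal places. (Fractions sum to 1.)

0.181

Let f_C and f_B be the unknown fractions; fractions sum to 1 so f_C + f_B = 0.525.
Mass balance: Σ fᵢ·δᵢ = δ_bulk ⇒ f_C·(-46.3) + f_B·(-17.3) = -30.0 − (-15.675) = -14.325
Substitute f_B = 0.525 − f_C:
f_C·(-46.3 − -17.3) = -14.325 − 0.525×(-17.3) = -5.242
f_C = -5.242 / -29.0 = 0.1808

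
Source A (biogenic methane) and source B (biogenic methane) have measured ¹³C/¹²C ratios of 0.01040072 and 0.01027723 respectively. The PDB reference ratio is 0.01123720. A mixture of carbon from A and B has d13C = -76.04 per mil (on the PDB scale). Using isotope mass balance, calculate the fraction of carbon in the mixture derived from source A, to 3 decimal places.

δ_A = (0.01040072/0.01123720 − 1)×1000 = (0.925562 − 1)×1000 = -74.438 per mil
δ_B = (0.01027723/0.01123720 − 1)×1000 = (0.914572 − 1)×1000 = -85.428 per mil
f_A = (δ_mix − δ_B)/(δ_A − δ_B) = (-76.04 − (-85.428))/(-74.438 − (-85.428))
f_A = 9.388 / 10.989 = 0.8543

0.854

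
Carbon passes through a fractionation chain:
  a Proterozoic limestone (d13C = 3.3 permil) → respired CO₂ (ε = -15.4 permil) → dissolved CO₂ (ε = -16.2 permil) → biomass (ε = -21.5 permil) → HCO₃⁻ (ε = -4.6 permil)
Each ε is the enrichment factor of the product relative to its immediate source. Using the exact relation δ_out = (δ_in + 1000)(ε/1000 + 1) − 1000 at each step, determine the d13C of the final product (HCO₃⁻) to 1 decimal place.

-53.4 permil

step 1: δ = (3.30 + 1000)·(-15.4/1000 + 1) − 1000 = -12.15 permil
step 2: δ = (-12.15 + 1000)·(-16.2/1000 + 1) − 1000 = -28.15 permil
step 3: δ = (-28.15 + 1000)·(-21.5/1000 + 1) − 1000 = -49.05 permil
step 4: δ = (-49.05 + 1000)·(-4.6/1000 + 1) − 1000 = -53.42 permil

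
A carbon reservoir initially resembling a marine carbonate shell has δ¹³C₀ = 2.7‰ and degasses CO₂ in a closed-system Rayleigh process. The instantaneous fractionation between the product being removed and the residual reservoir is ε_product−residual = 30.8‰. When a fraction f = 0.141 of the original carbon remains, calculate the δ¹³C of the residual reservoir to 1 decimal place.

Rayleigh residual: δ_res = (δ₀ + 1000)·f^(α−1) − 1000
α = ε/1000 + 1 = 1.03080, so α − 1 = 0.03080
f^(α−1) = 0.141^(0.03080) = 0.941447
δ_res = (2.7 + 1000) × 0.941447 − 1000 = 943.989 − 1000 = -56.01‰

-56.0‰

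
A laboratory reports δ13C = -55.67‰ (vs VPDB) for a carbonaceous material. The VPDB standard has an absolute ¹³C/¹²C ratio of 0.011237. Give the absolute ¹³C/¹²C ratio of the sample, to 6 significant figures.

R_sample = R_standard × (δ13C/1000 + 1)
R_sample = 0.011237 × (-55.67/1000 + 1) = 0.011237 × 0.944330
R_sample = 0.0106114

0.0106114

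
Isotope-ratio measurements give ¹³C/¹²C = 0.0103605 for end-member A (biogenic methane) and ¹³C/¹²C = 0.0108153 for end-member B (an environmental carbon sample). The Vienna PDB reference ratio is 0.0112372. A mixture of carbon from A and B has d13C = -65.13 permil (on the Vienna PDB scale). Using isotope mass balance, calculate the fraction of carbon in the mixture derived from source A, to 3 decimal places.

0.682

δ_A = (0.0103605/0.0112372 − 1)×1000 = (0.921982 − 1)×1000 = -78.018 permil
δ_B = (0.0108153/0.0112372 − 1)×1000 = (0.962455 − 1)×1000 = -37.545 permil
f_A = (δ_mix − δ_B)/(δ_A − δ_B) = (-65.13 − (-37.545))/(-78.018 − (-37.545))
f_A = -27.585 / -40.473 = 0.6816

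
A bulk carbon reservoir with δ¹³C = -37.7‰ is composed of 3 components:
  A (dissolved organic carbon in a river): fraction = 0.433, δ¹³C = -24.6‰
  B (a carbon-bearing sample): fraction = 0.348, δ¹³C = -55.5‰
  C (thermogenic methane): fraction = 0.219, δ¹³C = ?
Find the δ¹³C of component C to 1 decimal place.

Isotope mass balance: δ_bulk = Σ fᵢ·δᵢ.
-37.7 = 0.433×(-24.6) + 0.348×(-55.5) + 0.219×δ_C
0.219·δ_C = -37.7 − (-29.966) = -7.734
δ_C = -7.734 / 0.219 = -35.32‰

-35.3‰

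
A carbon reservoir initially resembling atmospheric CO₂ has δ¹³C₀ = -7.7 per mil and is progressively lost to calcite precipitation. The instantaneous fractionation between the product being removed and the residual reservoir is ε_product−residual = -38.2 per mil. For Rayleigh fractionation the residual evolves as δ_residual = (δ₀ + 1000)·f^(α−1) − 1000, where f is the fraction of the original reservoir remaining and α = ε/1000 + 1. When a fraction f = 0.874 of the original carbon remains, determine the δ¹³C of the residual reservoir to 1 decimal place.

Rayleigh residual: δ_res = (δ₀ + 1000)·f^(α−1) − 1000
α = ε/1000 + 1 = 0.96180, so α − 1 = -0.03820
f^(α−1) = 0.874^(-0.03820) = 1.005158
δ_res = (-7.7 + 1000) × 1.005158 − 1000 = 997.418 − 1000 = -2.58 per mil

-2.6 per mil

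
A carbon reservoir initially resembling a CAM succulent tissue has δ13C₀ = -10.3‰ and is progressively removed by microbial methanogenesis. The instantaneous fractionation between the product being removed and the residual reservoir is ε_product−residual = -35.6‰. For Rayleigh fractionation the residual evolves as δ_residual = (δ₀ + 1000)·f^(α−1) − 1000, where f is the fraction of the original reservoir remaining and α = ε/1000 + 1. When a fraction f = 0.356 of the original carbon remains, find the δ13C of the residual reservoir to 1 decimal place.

26.8‰

Rayleigh residual: δ_res = (δ₀ + 1000)·f^(α−1) − 1000
α = ε/1000 + 1 = 0.96440, so α − 1 = -0.03560
f^(α−1) = 0.356^(-0.03560) = 1.037453
δ_res = (-10.3 + 1000) × 1.037453 − 1000 = 1026.767 − 1000 = 26.77‰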